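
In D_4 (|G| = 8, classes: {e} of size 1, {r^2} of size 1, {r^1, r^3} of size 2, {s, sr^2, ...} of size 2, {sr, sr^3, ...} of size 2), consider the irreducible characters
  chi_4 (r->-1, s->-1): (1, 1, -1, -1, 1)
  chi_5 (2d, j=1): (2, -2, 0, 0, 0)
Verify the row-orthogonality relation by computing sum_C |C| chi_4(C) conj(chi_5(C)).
Sum = 0; so <chi_4, chi_5> = 0 (distinct irreducibles are orthogonal).

Derivation: Compute term by term over conjugacy classes (|C| * chi_4(C) * conj(chi_5(C))):
  1*(1)*conj(2) + 1*(1)*conj(-2) + 2*(-1)*conj(0) + 2*(-1)*conj(0) + 2*(1)*conj(0)
  = (2) + (-2) + (0) + (0) + (0)
  = 0.
Dividing by |G| = 8 gives 0/8 = 0, matching the row-orthogonality relation <chi_4, chi_5> = [chi_4 = chi_5].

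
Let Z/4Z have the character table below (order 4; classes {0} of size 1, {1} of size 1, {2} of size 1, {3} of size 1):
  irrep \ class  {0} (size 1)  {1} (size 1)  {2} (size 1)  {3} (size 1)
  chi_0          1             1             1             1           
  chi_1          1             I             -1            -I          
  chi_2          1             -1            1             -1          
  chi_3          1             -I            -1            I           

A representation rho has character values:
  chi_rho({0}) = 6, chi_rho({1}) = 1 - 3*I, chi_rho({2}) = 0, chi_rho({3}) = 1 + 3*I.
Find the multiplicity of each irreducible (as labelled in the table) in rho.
Multiplicities: chi_0: 2, chi_1: 0, chi_2: 1, chi_3: 3.

Why: Use <chi_rho, chi> = (1/|G|) sum_C |C| * chi_rho(C) * conj(chi(C)) with |G| = 4 for each irreducible chi in the table:
  <chi_rho, chi_0> = (1/4)[1*(6)*conj(1) + 1*(1 - 3*I)*conj(1) + 1*(0)*conj(1) + 1*(1 + 3*I)*conj(1)]
      = (1/4)[(6) + (1 - 3*I) + (0) + (1 + 3*I)] = 8/4 = 2
  <chi_rho, chi_1> = (1/4)[1*(6)*conj(1) + 1*(1 - 3*I)*conj(I) + 1*(0)*conj(-1) + 1*(1 + 3*I)*conj(-I)]
      = (1/4)[(6) + (-3 - I) + (0) + (-3 + I)] = 0/4 = 0
  <chi_rho, chi_2> = (1/4)[1*(6)*conj(1) + 1*(1 - 3*I)*conj(-1) + 1*(0)*conj(1) + 1*(1 + 3*I)*conj(-1)]
      = (1/4)[(6) + (-1 + 3*I) + (0) + (-1 - 3*I)] = 4/4 = 1
  <chi_rho, chi_3> = (1/4)[1*(6)*conj(1) + 1*(1 - 3*I)*conj(-I) + 1*(0)*conj(-1) + 1*(1 + 3*I)*conj(I)]
      = (1/4)[(6) + (3 + I) + (0) + (3 - I)] = 12/4 = 3
(Exp terms are combined using exp(i*s)*conj(exp(i*t)) = exp(i*(s-t)), and sums of them are collapsed using the identity that for every m > 1 the m distinct m-th roots of unity sum to 0, e.g. 1 + exp(2*I*pi/3) + exp(-2*I*pi/3) = 0.)
Dimension check: dim(rho) = sum (mult * dim) = 2*1 + 0*1 + 1*1 + 3*1 = 6 = chi_rho(e) = 6.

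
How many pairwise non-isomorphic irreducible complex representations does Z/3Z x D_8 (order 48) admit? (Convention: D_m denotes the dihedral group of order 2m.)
21

Solution. The number of irreducible complex representations of a finite group equals its number of conjugacy classes. For a direct product, #classes(G x H) = #classes(G) * #classes(H). Z/3Z has 3 classes (abelian), D_8 has 7 classes, so 3 * 7 = 21, so Z/3Z x D_8 (order 48) has exactly 21 irreducible complex representations.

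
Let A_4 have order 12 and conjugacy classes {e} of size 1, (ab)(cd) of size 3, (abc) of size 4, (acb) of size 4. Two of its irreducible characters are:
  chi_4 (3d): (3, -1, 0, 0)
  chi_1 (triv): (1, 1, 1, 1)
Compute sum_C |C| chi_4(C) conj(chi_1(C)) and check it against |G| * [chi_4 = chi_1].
Sum = 0; so <chi_4, chi_1> = 0 (distinct irreducibles are orthogonal).

Justification: Compute term by term over conjugacy classes (|C| * chi_4(C) * conj(chi_1(C))):
  1*(3)*conj(1) + 3*(-1)*conj(1) + 4*(0)*conj(1) + 4*(0)*conj(1)
  = (3) + (-3) + (0) + (0)
  = 0.
(Exp terms are combined using exp(i*s)*conj(exp(i*t)) = exp(i*(s-t)), and sums of them are collapsed using the identity that for every m > 1 the m distinct m-th roots of unity sum to 0, e.g. 1 + exp(2*I*pi/3) + exp(-2*I*pi/3) = 0.)
Dividing by |G| = 12 gives 0/12 = 0, matching the row-orthogonality relation <chi_4, chi_1> = [chi_4 = chi_1].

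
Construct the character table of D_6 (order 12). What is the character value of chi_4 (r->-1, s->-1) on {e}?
Conjugacy classes: {e} of size 1, {r^3} of size 1, {r^1, r^5} of size 2, {r^2, r^4} of size 2, {s, sr^2, ...} of size 3, {sr, sr^3, ...} of size 3.
Character table:
  irrep \ class              {e} (size 1)  {r^3} (size 1)  {r^1, r^5} (size 2)  {r^2, r^4} (size 2)  {s, sr^2, ...} (size 3)  {sr, sr^3, ...} (size 3)
  chi_1 (triv)               1             1               1                    1                    1                        1                       
  chi_2 (sign: r->1, s->-1)  1             1               1                    1                    -1                       -1                      
  chi_3 (r->-1, s->1)        1             -1              -1                   1                    1                        -1                      
  chi_4 (r->-1, s->-1)       1             -1              -1                   1                    -1                       1                       
  chi_5 (2d, j=1)            2             -2              1                    -1                   0                        0                       
  chi_6 (2d, j=2)            2             2               -1                   -1                   0                        0                       

Spot check: chi_4 (r->-1, s->-1) on {e} = 1.

Working: D_6 has order 2*6 = 12 with 6 conjugacy classes, hence 6 irreducibles. Sum of squared dims 1 + 1 + 1 + 1 + 4 + 4 = 12 = |G|. Linear characters come from the abelianisation; the 2-dimensional irreps have character r^k -> 2*cos(2*pi*j*k/6), reflections -> 0.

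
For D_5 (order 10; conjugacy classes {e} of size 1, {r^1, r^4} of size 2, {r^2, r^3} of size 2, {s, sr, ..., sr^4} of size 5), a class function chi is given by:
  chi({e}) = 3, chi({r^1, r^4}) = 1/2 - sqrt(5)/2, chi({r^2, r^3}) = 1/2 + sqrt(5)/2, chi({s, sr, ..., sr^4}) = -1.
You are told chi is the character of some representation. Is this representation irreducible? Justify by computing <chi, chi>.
Not irreducible (reducible): <chi, chi> = 2 > 1.

Justification: <chi, chi> = (1/|G|) sum_C |C| * |chi(C)|^2 = (1/10)[1*|3|^2 + 2*|1/2 - sqrt(5)/2|^2 + 2*|1/2 + sqrt(5)/2|^2 + 5*|-1|^2]
  = (1/10)[(9) + (3 - sqrt(5)) + (sqrt(5) + 3) + (5)] = 20/10 = 2.
A character is irreducible iff <chi, chi> = 1, so this representation is reducible.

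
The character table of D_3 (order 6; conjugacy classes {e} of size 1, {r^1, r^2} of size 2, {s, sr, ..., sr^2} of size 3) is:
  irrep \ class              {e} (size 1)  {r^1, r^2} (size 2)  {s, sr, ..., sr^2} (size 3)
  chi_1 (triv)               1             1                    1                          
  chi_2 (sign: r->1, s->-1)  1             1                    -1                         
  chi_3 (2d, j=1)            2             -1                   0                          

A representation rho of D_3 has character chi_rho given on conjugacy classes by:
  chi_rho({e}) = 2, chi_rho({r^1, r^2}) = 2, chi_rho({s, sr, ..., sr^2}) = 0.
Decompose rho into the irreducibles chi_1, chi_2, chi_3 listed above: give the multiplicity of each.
Multiplicities: chi_1: 1, chi_2: 1, chi_3: 0.

Solution. Use <chi_rho, chi> = (1/|G|) sum_C |C| * chi_rho(C) * conj(chi(C)) with |G| = 6 for each irreducible chi in the table:
  <chi_rho, chi_1> = (1/6)[1*(2)*conj(1) + 2*(2)*conj(1) + 3*(0)*conj(1)]
      = (1/6)[(2) + (4) + (0)] = 6/6 = 1
  <chi_rho, chi_2> = (1/6)[1*(2)*conj(1) + 2*(2)*conj(1) + 3*(0)*conj(-1)]
      = (1/6)[(2) + (4) + (0)] = 6/6 = 1
  <chi_rho, chi_3> = (1/6)[1*(2)*conj(2) + 2*(2)*conj(-1) + 3*(0)*conj(0)]
      = (1/6)[(4) + (-4) + (0)] = 0/6 = 0
Dimension check: dim(rho) = sum (mult * dim) = 1*1 + 1*1 + 0*2 = 2 = chi_rho(e) = 2.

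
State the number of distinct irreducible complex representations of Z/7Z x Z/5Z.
35

Working: The number of irreducible complex representations of a finite group equals its number of conjugacy classes. Z/7Z x Z/5Z is abelian of order 35, so every element is its own conjugacy class: 35 classes, so Z/7Z x Z/5Z (order 35) has exactly 35 irreducible complex representations.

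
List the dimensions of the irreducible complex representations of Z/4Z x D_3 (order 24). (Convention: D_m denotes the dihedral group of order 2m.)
Dimensions: 1, 1, 1, 1, 1, 1, 1, 1, 2, 2, 2, 2

Justification: There are 12 irreducibles (= number of conjugacy classes). Their dimensions d_i satisfy sum d_i^2 = |G| = 24: 1 + 1 + 1 + 1 + 1 + 1 + 1 + 1 + 4 + 4 + 4 + 4 = 24. (For the product with Z/4Z: each of the 4 1-dim characters of Z/4Z tensors with each irrep of D_3, giving 4 copies of each D_3-dimension.)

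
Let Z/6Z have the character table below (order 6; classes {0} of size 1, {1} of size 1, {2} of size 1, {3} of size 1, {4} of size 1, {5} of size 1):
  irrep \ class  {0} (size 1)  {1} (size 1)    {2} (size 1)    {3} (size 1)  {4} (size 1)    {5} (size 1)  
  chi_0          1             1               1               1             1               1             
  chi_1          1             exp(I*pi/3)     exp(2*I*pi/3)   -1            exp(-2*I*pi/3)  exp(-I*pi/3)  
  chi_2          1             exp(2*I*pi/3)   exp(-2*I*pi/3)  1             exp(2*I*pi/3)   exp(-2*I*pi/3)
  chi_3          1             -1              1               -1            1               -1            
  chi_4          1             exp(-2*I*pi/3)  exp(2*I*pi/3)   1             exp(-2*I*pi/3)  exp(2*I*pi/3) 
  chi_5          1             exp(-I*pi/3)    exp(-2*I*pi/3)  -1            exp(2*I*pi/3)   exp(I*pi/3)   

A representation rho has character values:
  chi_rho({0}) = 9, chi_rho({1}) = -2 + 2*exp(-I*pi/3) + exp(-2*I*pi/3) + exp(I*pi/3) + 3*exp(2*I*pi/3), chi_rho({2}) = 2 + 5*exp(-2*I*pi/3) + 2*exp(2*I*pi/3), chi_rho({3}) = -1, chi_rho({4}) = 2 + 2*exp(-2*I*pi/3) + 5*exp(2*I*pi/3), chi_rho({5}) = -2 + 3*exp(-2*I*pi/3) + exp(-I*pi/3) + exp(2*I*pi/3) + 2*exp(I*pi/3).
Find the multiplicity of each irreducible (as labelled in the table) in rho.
Multiplicities: chi_0: 0, chi_1: 1, chi_2: 3, chi_3: 2, chi_4: 1, chi_5: 2.

Reasoning: Use <chi_rho, chi> = (1/|G|) sum_C |C| * chi_rho(C) * conj(chi(C)) with |G| = 6 for each irreducible chi in the table:
  <chi_rho, chi_0> = (1/6)[1*(9)*conj(1) + 1*(-2 + 2*exp(-I*pi/3) + exp(-2*I*pi/3) + exp(I*pi/3) + 3*exp(2*I*pi/3))*conj(1) + 1*(2 + 5*exp(-2*I*pi/3) + 2*exp(2*I*pi/3))*conj(1) + 1*(-1)*conj(1) + 1*(2 + 2*exp(-2*I*pi/3) + 5*exp(2*I*pi/3))*conj(1) + 1*(-2 + 3*exp(-2*I*pi/3) + exp(-I*pi/3) + exp(2*I*pi/3) + 2*exp(I*pi/3))*conj(1)]
      = (1/6)[(9) + (-2 + 2*exp(-I*pi/3) + exp(-2*I*pi/3) + exp(I*pi/3) + 3*exp(2*I*pi/3)) + (2 + 5*exp(-2*I*pi/3) + 2*exp(2*I*pi/3)) + (-1) + (2 + 2*exp(-2*I*pi/3) + 5*exp(2*I*pi/3)) + (-2 + 3*exp(-2*I*pi/3) + exp(-I*pi/3) + exp(2*I*pi/3) + 2*exp(I*pi/3))] = 0/6 = 0
  <chi_rho, chi_1> = (1/6)[1*(9)*conj(1) + 1*(-2 + 2*exp(-I*pi/3) + exp(-2*I*pi/3) + exp(I*pi/3) + 3*exp(2*I*pi/3))*conj(exp(I*pi/3)) + 1*(2 + 5*exp(-2*I*pi/3) + 2*exp(2*I*pi/3))*conj(exp(2*I*pi/3)) + 1*(-1)*conj(-1) + 1*(2 + 2*exp(-2*I*pi/3) + 5*exp(2*I*pi/3))*conj(exp(-2*I*pi/3)) + 1*(-2 + 3*exp(-2*I*pi/3) + exp(-I*pi/3) + exp(2*I*pi/3) + 2*exp(I*pi/3))*conj(exp(-I*pi/3))]
      = (1/6)[(9) + (2*exp(-2*I*pi/3) - 2*exp(-I*pi/3) + 3*exp(I*pi/3)) + (2 + 2*exp(-2*I*pi/3) + 5*exp(2*I*pi/3)) + (1) + (2 + 5*exp(-2*I*pi/3) + 2*exp(2*I*pi/3)) + (3*exp(-I*pi/3) - 2*exp(I*pi/3) + 2*exp(2*I*pi/3))] = 6/6 = 1
  <chi_rho, chi_2> = (1/6)[1*(9)*conj(1) + 1*(-2 + 2*exp(-I*pi/3) + exp(-2*I*pi/3) + exp(I*pi/3) + 3*exp(2*I*pi/3))*conj(exp(2*I*pi/3)) + 1*(2 + 5*exp(-2*I*pi/3) + 2*exp(2*I*pi/3))*conj(exp(-2*I*pi/3)) + 1*(-1)*conj(1) + 1*(2 + 2*exp(-2*I*pi/3) + 5*exp(2*I*pi/3))*conj(exp(2*I*pi/3)) + 1*(-2 + 3*exp(-2*I*pi/3) + exp(-I*pi/3) + exp(2*I*pi/3) + 2*exp(I*pi/3))*conj(exp(-2*I*pi/3))]
      = (1/6)[(9) + (1 + exp(-I*pi/3) + exp(2*I*pi/3) - 2*exp(-2*I*pi/3)) + (3) + (-1) + (3) + (1 - 2*exp(2*I*pi/3) + exp(-2*I*pi/3) + exp(I*pi/3))] = 18/6 = 3
  <chi_rho, chi_3> = (1/6)[1*(9)*conj(1) + 1*(-2 + 2*exp(-I*pi/3) + exp(-2*I*pi/3) + exp(I*pi/3) + 3*exp(2*I*pi/3))*conj(-1) + 1*(2 + 5*exp(-2*I*pi/3) + 2*exp(2*I*pi/3))*conj(1) + 1*(-1)*conj(-1) + 1*(2 + 2*exp(-2*I*pi/3) + 5*exp(2*I*pi/3))*conj(1) + 1*(-2 + 3*exp(-2*I*pi/3) + exp(-I*pi/3) + exp(2*I*pi/3) + 2*exp(I*pi/3))*conj(-1)]
      = (1/6)[(9) + (2 - 3*exp(2*I*pi/3) - exp(I*pi/3) - exp(-2*I*pi/3) - 2*exp(-I*pi/3)) + (2 + 5*exp(-2*I*pi/3) + 2*exp(2*I*pi/3)) + (1) + (2 + 2*exp(-2*I*pi/3) + 5*exp(2*I*pi/3)) + (2 - 2*exp(I*pi/3) - exp(2*I*pi/3) - exp(-I*pi/3) - 3*exp(-2*I*pi/3))] = 12/6 = 2
  <chi_rho, chi_4> = (1/6)[1*(9)*conj(1) + 1*(-2 + 2*exp(-I*pi/3) + exp(-2*I*pi/3) + exp(I*pi/3) + 3*exp(2*I*pi/3))*conj(exp(-2*I*pi/3)) + 1*(2 + 5*exp(-2*I*pi/3) + 2*exp(2*I*pi/3))*conj(exp(2*I*pi/3)) + 1*(-1)*conj(1) + 1*(2 + 2*exp(-2*I*pi/3) + 5*exp(2*I*pi/3))*conj(exp(-2*I*pi/3)) + 1*(-2 + 3*exp(-2*I*pi/3) + exp(-I*pi/3) + exp(2*I*pi/3) + 2*exp(I*pi/3))*conj(exp(2*I*pi/3))]
      = (1/6)[(9) + (3*exp(-2*I*pi/3) - 2*exp(2*I*pi/3) + 2*exp(I*pi/3)) + (2 + 2*exp(-2*I*pi/3) + 5*exp(2*I*pi/3)) + (-1) + (2 + 5*exp(-2*I*pi/3) + 2*exp(2*I*pi/3)) + (2*exp(-I*pi/3) - 2*exp(-2*I*pi/3) + 3*exp(2*I*pi/3))] = 6/6 = 1
  <chi_rho, chi_5> = (1/6)[1*(9)*conj(1) + 1*(-2 + 2*exp(-I*pi/3) + exp(-2*I*pi/3) + exp(I*pi/3) + 3*exp(2*I*pi/3))*conj(exp(-I*pi/3)) + 1*(2 + 5*exp(-2*I*pi/3) + 2*exp(2*I*pi/3))*conj(exp(-2*I*pi/3)) + 1*(-1)*conj(-1) + 1*(2 + 2*exp(-2*I*pi/3) + 5*exp(2*I*pi/3))*conj(exp(2*I*pi/3)) + 1*(-2 + 3*exp(-2*I*pi/3) + exp(-I*pi/3) + exp(2*I*pi/3) + 2*exp(I*pi/3))*conj(exp(I*pi/3))]
      = (1/6)[(9) + (-1 - 2*exp(I*pi/3) + exp(-I*pi/3) + exp(2*I*pi/3)) + (3) + (1) + (3) + (-1 + exp(-2*I*pi/3) + exp(I*pi/3) - 2*exp(-I*pi/3))] = 12/6 = 2
(Exp terms are combined using exp(i*s)*conj(exp(i*t)) = exp(i*(s-t)), and sums of them are collapsed using the identity that for every m > 1 the m distinct m-th roots of unity sum to 0, e.g. 1 + exp(2*I*pi/3) + exp(-2*I*pi/3) = 0.)
Dimension check: dim(rho) = sum (mult * dim) = 0*1 + 1*1 + 3*1 + 2*1 + 1*1 + 2*1 = 9 = chi_rho(e) = 9.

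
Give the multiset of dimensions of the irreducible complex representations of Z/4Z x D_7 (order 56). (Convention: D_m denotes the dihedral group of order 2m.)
Dimensions: 1, 1, 1, 1, 1, 1, 1, 1, 2, 2, 2, 2, 2, 2, 2, 2, 2, 2, 2, 2

Proof sketch: There are 20 irreducibles (= number of conjugacy classes). Their dimensions d_i satisfy sum d_i^2 = |G| = 56: 1 + 1 + 1 + 1 + 1 + 1 + 1 + 1 + 4 + 4 + 4 + 4 + 4 + 4 + 4 + 4 + 4 + 4 + 4 + 4 = 56. (For the product with Z/4Z: each of the 4 1-dim characters of Z/4Z tensors with each irrep of D_7, giving 4 copies of each D_7-dimension.)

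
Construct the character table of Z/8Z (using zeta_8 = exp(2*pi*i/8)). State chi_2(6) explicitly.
Character table of Z/8Z (irreps indexed chi_0,...,chi_7 with chi_k(m) = zeta_8^(k*m), zeta_8 = exp(2*pi*i/8)):
  irrep \ class  {0} (size 1)  {1} (size 1)    {2} (size 1)  {3} (size 1)    {4} (size 1)  {5} (size 1)    {6} (size 1)  {7} (size 1)  
  chi_0          1             1               1             1               1             1               1             1             
  chi_1          1             exp(I*pi/4)     I             exp(3*I*pi/4)   -1            exp(-3*I*pi/4)  -I            exp(-I*pi/4)  
  chi_2          1             I               -1            -I              1             I               -1            -I            
  chi_3          1             exp(3*I*pi/4)   -I            exp(I*pi/4)     -1            exp(-I*pi/4)    I             exp(-3*I*pi/4)
  chi_4          1             -1              1             -1              1             -1              1             -1            
  chi_5          1             exp(-3*I*pi/4)  I             exp(-I*pi/4)    -1            exp(I*pi/4)     -I            exp(3*I*pi/4) 
  chi_6          1             -I              -1            I               1             -I              -1            I             
  chi_7          1             exp(-I*pi/4)    -I            exp(-3*I*pi/4)  -1            exp(3*I*pi/4)   I             exp(I*pi/4)   

Spot check: chi_2(6) = zeta_8^(2*6) = zeta_8^12 = -1.

Derivation: Z/8Z is abelian, so all 8 irreducible complex representations are 1-dimensional. They are given by chi_k(m) = zeta_8^(k*m) for k = 0,...,7. Row orthogonality: sum_m chi_k(m) conj(chi_l(m)) = 8 * [k = l].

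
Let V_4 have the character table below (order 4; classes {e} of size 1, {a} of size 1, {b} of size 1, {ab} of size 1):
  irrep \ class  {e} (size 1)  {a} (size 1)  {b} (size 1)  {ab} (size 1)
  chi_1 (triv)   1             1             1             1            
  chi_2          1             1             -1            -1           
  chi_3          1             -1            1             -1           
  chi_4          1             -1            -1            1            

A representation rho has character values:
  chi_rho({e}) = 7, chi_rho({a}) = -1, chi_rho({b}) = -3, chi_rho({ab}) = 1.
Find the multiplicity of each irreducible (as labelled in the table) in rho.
Multiplicities: chi_1: 1, chi_2: 2, chi_3: 1, chi_4: 3.

Proof sketch: Use <chi_rho, chi> = (1/|G|) sum_C |C| * chi_rho(C) * conj(chi(C)) with |G| = 4 for each irreducible chi in the table:
  <chi_rho, chi_1> = (1/4)[1*(7)*conj(1) + 1*(-1)*conj(1) + 1*(-3)*conj(1) + 1*(1)*conj(1)]
      = (1/4)[(7) + (-1) + (-3) + (1)] = 4/4 = 1
  <chi_rho, chi_2> = (1/4)[1*(7)*conj(1) + 1*(-1)*conj(1) + 1*(-3)*conj(-1) + 1*(1)*conj(-1)]
      = (1/4)[(7) + (-1) + (3) + (-1)] = 8/4 = 2
  <chi_rho, chi_3> = (1/4)[1*(7)*conj(1) + 1*(-1)*conj(-1) + 1*(-3)*conj(1) + 1*(1)*conj(-1)]
      = (1/4)[(7) + (1) + (-3) + (-1)] = 4/4 = 1
  <chi_rho, chi_4> = (1/4)[1*(7)*conj(1) + 1*(-1)*conj(-1) + 1*(-3)*conj(-1) + 1*(1)*conj(1)]
      = (1/4)[(7) + (1) + (3) + (1)] = 12/4 = 3
Dimension check: dim(rho) = sum (mult * dim) = 1*1 + 2*1 + 1*1 + 3*1 = 7 = chi_rho(e) = 7.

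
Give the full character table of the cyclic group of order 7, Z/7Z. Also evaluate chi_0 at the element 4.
Character table of Z/7Z (irreps indexed chi_0,...,chi_6 with chi_k(m) = zeta_7^(k*m), zeta_7 = exp(2*pi*i/7)):
  irrep \ class  {0} (size 1)  {1} (size 1)    {2} (size 1)    {3} (size 1)    {4} (size 1)    {5} (size 1)    {6} (size 1)  
  chi_0          1             1               1               1               1               1               1             
  chi_1          1             exp(2*I*pi/7)   exp(4*I*pi/7)   exp(6*I*pi/7)   exp(-6*I*pi/7)  exp(-4*I*pi/7)  exp(-2*I*pi/7)
  chi_2          1             exp(4*I*pi/7)   exp(-6*I*pi/7)  exp(-2*I*pi/7)  exp(2*I*pi/7)   exp(6*I*pi/7)   exp(-4*I*pi/7)
  chi_3          1             exp(6*I*pi/7)   exp(-2*I*pi/7)  exp(4*I*pi/7)   exp(-4*I*pi/7)  exp(2*I*pi/7)   exp(-6*I*pi/7)
  chi_4          1             exp(-6*I*pi/7)  exp(2*I*pi/7)   exp(-4*I*pi/7)  exp(4*I*pi/7)   exp(-2*I*pi/7)  exp(6*I*pi/7) 
  chi_5          1             exp(-4*I*pi/7)  exp(6*I*pi/7)   exp(2*I*pi/7)   exp(-2*I*pi/7)  exp(-6*I*pi/7)  exp(4*I*pi/7) 
  chi_6          1             exp(-2*I*pi/7)  exp(-4*I*pi/7)  exp(-6*I*pi/7)  exp(6*I*pi/7)   exp(4*I*pi/7)   exp(2*I*pi/7) 

Spot check: chi_0(4) = zeta_7^(0*4) = zeta_7^0 = 1.

Working: Z/7Z is abelian, so all 7 irreducible complex representations are 1-dimensional. They are given by chi_k(m) = zeta_7^(k*m) for k = 0,...,6. Row orthogonality: sum_m chi_k(m) conj(chi_l(m)) = 7 * [k = l].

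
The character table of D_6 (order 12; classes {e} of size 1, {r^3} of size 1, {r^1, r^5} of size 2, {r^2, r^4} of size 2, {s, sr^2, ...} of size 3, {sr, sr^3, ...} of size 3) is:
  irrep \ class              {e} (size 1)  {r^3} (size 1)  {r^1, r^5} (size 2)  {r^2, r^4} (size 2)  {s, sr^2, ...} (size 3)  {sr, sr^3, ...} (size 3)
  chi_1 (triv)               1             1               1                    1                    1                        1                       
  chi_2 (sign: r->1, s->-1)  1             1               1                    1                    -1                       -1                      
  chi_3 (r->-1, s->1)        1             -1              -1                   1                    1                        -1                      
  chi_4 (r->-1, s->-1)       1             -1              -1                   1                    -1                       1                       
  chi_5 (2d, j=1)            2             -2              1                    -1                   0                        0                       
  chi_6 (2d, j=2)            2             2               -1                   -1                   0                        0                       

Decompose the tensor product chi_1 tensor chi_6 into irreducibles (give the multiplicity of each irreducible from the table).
chi_1 tensor chi_6 = chi_6 (all other irreducibles have multiplicity 0).

Explanation: The character of a tensor product is the pointwise product (chi_1 * chi_6)(C) = chi_1(C) * chi_6(C):
  {e}: (1)*(2), {r^3}: (1)*(2), {r^1, r^5}: (1)*(-1), {r^2, r^4}: (1)*(-1), {s, sr^2, ...}: (1)*(0), {sr, sr^3, ...}: (1)*(0)
so (chi_1 * chi_6) takes values
  {e} -> 2, {r^3} -> 2, {r^1, r^5} -> -1, {r^2, r^4} -> -1, {s, sr^2, ...} -> 0, {sr, sr^3, ...} -> 0.
Now take the inner product of this character with each irreducible chi from the table, <chi_1*chi_6, chi> = (1/12) sum_C |C| (chi_1*chi_6)(C) conj(chi(C)):
  <chi_1*chi_6, chi_1> = (1/12)[1*(2)*conj(1) + 1*(2)*conj(1) + 2*(-1)*conj(1) + 2*(-1)*conj(1) + 3*(0)*conj(1) + 3*(0)*conj(1)]
      = (1/12)[(2) + (2) + (-2) + (-2) + (0) + (0)] = 0/12 = 0
  <chi_1*chi_6, chi_2> = (1/12)[1*(2)*conj(1) + 1*(2)*conj(1) + 2*(-1)*conj(1) + 2*(-1)*conj(1) + 3*(0)*conj(-1) + 3*(0)*conj(-1)]
      = (1/12)[(2) + (2) + (-2) + (-2) + (0) + (0)] = 0/12 = 0
  <chi_1*chi_6, chi_3> = (1/12)[1*(2)*conj(1) + 1*(2)*conj(-1) + 2*(-1)*conj(-1) + 2*(-1)*conj(1) + 3*(0)*conj(1) + 3*(0)*conj(-1)]
      = (1/12)[(2) + (-2) + (2) + (-2) + (0) + (0)] = 0/12 = 0
  <chi_1*chi_6, chi_4> = (1/12)[1*(2)*conj(1) + 1*(2)*conj(-1) + 2*(-1)*conj(-1) + 2*(-1)*conj(1) + 3*(0)*conj(-1) + 3*(0)*conj(1)]
      = (1/12)[(2) + (-2) + (2) + (-2) + (0) + (0)] = 0/12 = 0
  <chi_1*chi_6, chi_5> = (1/12)[1*(2)*conj(2) + 1*(2)*conj(-2) + 2*(-1)*conj(1) + 2*(-1)*conj(-1) + 3*(0)*conj(0) + 3*(0)*conj(0)]
      = (1/12)[(4) + (-4) + (-2) + (2) + (0) + (0)] = 0/12 = 0
  <chi_1*chi_6, chi_6> = (1/12)[1*(2)*conj(2) + 1*(2)*conj(2) + 2*(-1)*conj(-1) + 2*(-1)*conj(-1) + 3*(0)*conj(0) + 3*(0)*conj(0)]
      = (1/12)[(4) + (4) + (2) + (2) + (0) + (0)] = 12/12 = 1
Hence the multiplicities are chi_6: 1. Dimension check: dim(chi_1)*dim(chi_6) = 1*2 = 2 and sum (mult * dim) = 1*2 = 2.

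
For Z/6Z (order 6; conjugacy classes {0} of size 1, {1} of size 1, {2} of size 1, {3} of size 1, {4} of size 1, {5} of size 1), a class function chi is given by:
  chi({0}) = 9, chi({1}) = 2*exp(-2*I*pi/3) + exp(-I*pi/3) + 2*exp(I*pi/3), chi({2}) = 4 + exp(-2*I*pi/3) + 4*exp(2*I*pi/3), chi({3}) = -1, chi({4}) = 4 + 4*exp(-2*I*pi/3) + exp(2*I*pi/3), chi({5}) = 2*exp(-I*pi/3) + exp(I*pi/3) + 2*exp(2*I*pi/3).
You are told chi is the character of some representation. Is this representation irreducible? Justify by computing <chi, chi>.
Not irreducible (reducible): <chi, chi> = 17 > 1.

Proof sketch: <chi, chi> = (1/|G|) sum_C |C| * |chi(C)|^2 = (1/6)[1*|9|^2 + 1*|2*exp(-2*I*pi/3) + exp(-I*pi/3) + 2*exp(I*pi/3)|^2 + 1*|4 + exp(-2*I*pi/3) + 4*exp(2*I*pi/3)|^2 + 1*|-1|^2 + 1*|4 + 4*exp(-2*I*pi/3) + exp(2*I*pi/3)|^2 + 1*|2*exp(-I*pi/3) + exp(I*pi/3) + 2*exp(2*I*pi/3)|^2]
  = (1/6)[(81) + (1) + (9) + (1) + (9) + (1)] = 102/6 = 17.
(Exp terms are combined using exp(i*s)*conj(exp(i*t)) = exp(i*(s-t)), and sums of them are collapsed using the identity that for every m > 1 the m distinct m-th roots of unity sum to 0, e.g. 1 + exp(2*I*pi/3) + exp(-2*I*pi/3) = 0.)
A character is irreducible iff <chi, chi> = 1, so this representation is reducible.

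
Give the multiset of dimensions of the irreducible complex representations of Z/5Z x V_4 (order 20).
Dimensions: 1, 1, 1, 1, 1, 1, 1, 1, 1, 1, 1, 1, 1, 1, 1, 1, 1, 1, 1, 1

Argument: There are 20 irreducibles (= number of conjugacy classes). Their dimensions d_i satisfy sum d_i^2 = |G| = 20: 1 + 1 + 1 + 1 + 1 + 1 + 1 + 1 + 1 + 1 + 1 + 1 + 1 + 1 + 1 + 1 + 1 + 1 + 1 + 1 = 20. (For the product with Z/5Z: each of the 5 1-dim characters of Z/5Z tensors with each irrep of V_4, giving 5 copies of each V_4-dimension.)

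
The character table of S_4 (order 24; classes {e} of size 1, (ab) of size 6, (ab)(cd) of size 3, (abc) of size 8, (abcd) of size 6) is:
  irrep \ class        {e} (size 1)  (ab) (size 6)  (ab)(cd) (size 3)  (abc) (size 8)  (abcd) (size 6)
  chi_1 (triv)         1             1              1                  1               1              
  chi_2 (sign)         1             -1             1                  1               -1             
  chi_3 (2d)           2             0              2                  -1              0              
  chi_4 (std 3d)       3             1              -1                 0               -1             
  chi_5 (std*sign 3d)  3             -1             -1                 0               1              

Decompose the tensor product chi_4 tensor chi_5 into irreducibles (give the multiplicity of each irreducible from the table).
chi_4 tensor chi_5 = chi_2 + chi_3 + chi_4 + chi_5 (all other irreducibles have multiplicity 0).

Derivation: The character of a tensor product is the pointwise product (chi_4 * chi_5)(C) = chi_4(C) * chi_5(C):
  {e}: (3)*(3), (ab): (1)*(-1), (ab)(cd): (-1)*(-1), (abc): (0)*(0), (abcd): (-1)*(1)
so (chi_4 * chi_5) takes values
  {e} -> 9, (ab) -> -1, (ab)(cd) -> 1, (abc) -> 0, (abcd) -> -1.
Now take the inner product of this character with each irreducible chi from the table, <chi_4*chi_5, chi> = (1/24) sum_C |C| (chi_4*chi_5)(C) conj(chi(C)):
  <chi_4*chi_5, chi_1> = (1/24)[1*(9)*conj(1) + 6*(-1)*conj(1) + 3*(1)*conj(1) + 8*(0)*conj(1) + 6*(-1)*conj(1)]
      = (1/24)[(9) + (-6) + (3) + (0) + (-6)] = 0/24 = 0
  <chi_4*chi_5, chi_2> = (1/24)[1*(9)*conj(1) + 6*(-1)*conj(-1) + 3*(1)*conj(1) + 8*(0)*conj(1) + 6*(-1)*conj(-1)]
      = (1/24)[(9) + (6) + (3) + (0) + (6)] = 24/24 = 1
  <chi_4*chi_5, chi_3> = (1/24)[1*(9)*conj(2) + 6*(-1)*conj(0) + 3*(1)*conj(2) + 8*(0)*conj(-1) + 6*(-1)*conj(0)]
      = (1/24)[(18) + (0) + (6) + (0) + (0)] = 24/24 = 1
  <chi_4*chi_5, chi_4> = (1/24)[1*(9)*conj(3) + 6*(-1)*conj(1) + 3*(1)*conj(-1) + 8*(0)*conj(0) + 6*(-1)*conj(-1)]
      = (1/24)[(27) + (-6) + (-3) + (0) + (6)] = 24/24 = 1
  <chi_4*chi_5, chi_5> = (1/24)[1*(9)*conj(3) + 6*(-1)*conj(-1) + 3*(1)*conj(-1) + 8*(0)*conj(0) + 6*(-1)*conj(1)]
      = (1/24)[(27) + (6) + (-3) + (0) + (-6)] = 24/24 = 1
Hence the multiplicities are chi_2: 1, chi_3: 1, chi_4: 1, chi_5: 1. Dimension check: dim(chi_4)*dim(chi_5) = 3*3 = 9 and sum (mult * dim) = 1*1 + 1*2 + 1*3 + 1*3 = 9.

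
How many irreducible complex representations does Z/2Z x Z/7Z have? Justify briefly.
14

Justification: The number of irreducible complex representations of a finite group equals its number of conjugacy classes. Z/2Z x Z/7Z is abelian of order 14, so every element is its own conjugacy class: 14 classes, so Z/2Z x Z/7Z (order 14) has exactly 14 irreducible complex representations.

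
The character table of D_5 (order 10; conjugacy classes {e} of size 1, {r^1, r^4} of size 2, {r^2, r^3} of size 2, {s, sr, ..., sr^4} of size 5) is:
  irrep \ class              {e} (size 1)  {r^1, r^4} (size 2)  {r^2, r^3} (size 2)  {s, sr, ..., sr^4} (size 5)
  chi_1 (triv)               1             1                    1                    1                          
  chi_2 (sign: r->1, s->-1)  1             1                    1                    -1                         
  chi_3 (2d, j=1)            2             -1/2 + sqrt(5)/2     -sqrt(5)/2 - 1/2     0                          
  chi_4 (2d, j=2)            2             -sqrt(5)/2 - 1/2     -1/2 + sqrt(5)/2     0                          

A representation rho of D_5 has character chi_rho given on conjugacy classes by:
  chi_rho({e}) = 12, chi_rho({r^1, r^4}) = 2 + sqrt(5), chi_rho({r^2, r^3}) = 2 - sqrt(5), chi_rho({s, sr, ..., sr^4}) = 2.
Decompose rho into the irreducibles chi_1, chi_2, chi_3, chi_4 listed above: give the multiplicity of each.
Multiplicities: chi_1: 3, chi_2: 1, chi_3: 3, chi_4: 1.

Explanation: Use <chi_rho, chi> = (1/|G|) sum_C |C| * chi_rho(C) * conj(chi(C)) with |G| = 10 for each irreducible chi in the table:
  <chi_rho, chi_1> = (1/10)[1*(12)*conj(1) + 2*(2 + sqrt(5))*conj(1) + 2*(2 - sqrt(5))*conj(1) + 5*(2)*conj(1)]
      = (1/10)[(12) + (4 + 2*sqrt(5)) + (4 - 2*sqrt(5)) + (10)] = 30/10 = 3
  <chi_rho, chi_2> = (1/10)[1*(12)*conj(1) + 2*(2 + sqrt(5))*conj(1) + 2*(2 - sqrt(5))*conj(1) + 5*(2)*conj(-1)]
      = (1/10)[(12) + (4 + 2*sqrt(5)) + (4 - 2*sqrt(5)) + (-10)] = 10/10 = 1
  <chi_rho, chi_3> = (1/10)[1*(12)*conj(2) + 2*(2 + sqrt(5))*conj(-1/2 + sqrt(5)/2) + 2*(2 - sqrt(5))*conj(-sqrt(5)/2 - 1/2) + 5*(2)*conj(0)]
      = (1/10)[(24) + (sqrt(5) + 3) + (3 - sqrt(5)) + (0)] = 30/10 = 3
  <chi_rho, chi_4> = (1/10)[1*(12)*conj(2) + 2*(2 + sqrt(5))*conj(-sqrt(5)/2 - 1/2) + 2*(2 - sqrt(5))*conj(-1/2 + sqrt(5)/2) + 5*(2)*conj(0)]
      = (1/10)[(24) + (-7 - 3*sqrt(5)) + (-7 + 3*sqrt(5)) + (0)] = 10/10 = 1
Dimension check: dim(rho) = sum (mult * dim) = 3*1 + 1*1 + 3*2 + 1*2 = 12 = chi_rho(e) = 12.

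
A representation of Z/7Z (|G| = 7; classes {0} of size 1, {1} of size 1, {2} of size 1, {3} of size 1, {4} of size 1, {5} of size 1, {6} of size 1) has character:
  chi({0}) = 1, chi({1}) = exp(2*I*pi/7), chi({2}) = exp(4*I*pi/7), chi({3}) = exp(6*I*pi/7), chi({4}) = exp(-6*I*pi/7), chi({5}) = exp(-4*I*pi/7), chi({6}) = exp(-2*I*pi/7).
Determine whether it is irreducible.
Irreducible: <chi, chi> = 1.

Argument: <chi, chi> = (1/|G|) sum_C |C| * |chi(C)|^2 = (1/7)[1*|1|^2 + 1*|exp(2*I*pi/7)|^2 + 1*|exp(4*I*pi/7)|^2 + 1*|exp(6*I*pi/7)|^2 + 1*|exp(-6*I*pi/7)|^2 + 1*|exp(-4*I*pi/7)|^2 + 1*|exp(-2*I*pi/7)|^2]
  = (1/7)[(1) + (1) + (1) + (1) + (1) + (1) + (1)] = 7/7 = 1.
(Exp terms are combined using exp(i*s)*conj(exp(i*t)) = exp(i*(s-t)), and sums of them are collapsed using the identity that for every m > 1 the m distinct m-th roots of unity sum to 0, e.g. 1 + exp(2*I*pi/3) + exp(-2*I*pi/3) = 0.)
A character is irreducible iff <chi, chi> = 1, so this representation is irreducible.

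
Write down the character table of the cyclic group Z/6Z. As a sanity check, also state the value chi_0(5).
Character table of Z/6Z (irreps indexed chi_0,...,chi_5 with chi_k(m) = zeta_6^(k*m), zeta_6 = exp(2*pi*i/6)):
  irrep \ class  {0} (size 1)  {1} (size 1)    {2} (size 1)    {3} (size 1)  {4} (size 1)    {5} (size 1)  
  chi_0          1             1               1               1             1               1             
  chi_1          1             exp(I*pi/3)     exp(2*I*pi/3)   -1            exp(-2*I*pi/3)  exp(-I*pi/3)  
  chi_2          1             exp(2*I*pi/3)   exp(-2*I*pi/3)  1             exp(2*I*pi/3)   exp(-2*I*pi/3)
  chi_3          1             -1              1               -1            1               -1            
  chi_4          1             exp(-2*I*pi/3)  exp(2*I*pi/3)   1             exp(-2*I*pi/3)  exp(2*I*pi/3) 
  chi_5          1             exp(-I*pi/3)    exp(-2*I*pi/3)  -1            exp(2*I*pi/3)   exp(I*pi/3)   

Spot check: chi_0(5) = zeta_6^(0*5) = zeta_6^0 = 1.

Derivation: Z/6Z is abelian, so all 6 irreducible complex representations are 1-dimensional. They are given by chi_k(m) = zeta_6^(k*m) for k = 0,...,5. Row orthogonality: sum_m chi_k(m) conj(chi_l(m)) = 6 * [k = l].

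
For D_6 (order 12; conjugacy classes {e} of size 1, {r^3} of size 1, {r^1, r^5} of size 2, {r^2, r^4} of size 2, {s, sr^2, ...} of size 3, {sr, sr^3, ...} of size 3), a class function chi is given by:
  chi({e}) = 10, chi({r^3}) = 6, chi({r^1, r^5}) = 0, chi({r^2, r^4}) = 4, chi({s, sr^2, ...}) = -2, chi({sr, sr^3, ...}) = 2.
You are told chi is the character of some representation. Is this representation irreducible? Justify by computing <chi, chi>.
Not irreducible (reducible): <chi, chi> = 16 > 1.

Details: <chi, chi> = (1/|G|) sum_C |C| * |chi(C)|^2 = (1/12)[1*|10|^2 + 1*|6|^2 + 2*|0|^2 + 2*|4|^2 + 3*|-2|^2 + 3*|2|^2]
  = (1/12)[(100) + (36) + (0) + (32) + (12) + (12)] = 192/12 = 16.
A character is irreducible iff <chi, chi> = 1, so this representation is reducible.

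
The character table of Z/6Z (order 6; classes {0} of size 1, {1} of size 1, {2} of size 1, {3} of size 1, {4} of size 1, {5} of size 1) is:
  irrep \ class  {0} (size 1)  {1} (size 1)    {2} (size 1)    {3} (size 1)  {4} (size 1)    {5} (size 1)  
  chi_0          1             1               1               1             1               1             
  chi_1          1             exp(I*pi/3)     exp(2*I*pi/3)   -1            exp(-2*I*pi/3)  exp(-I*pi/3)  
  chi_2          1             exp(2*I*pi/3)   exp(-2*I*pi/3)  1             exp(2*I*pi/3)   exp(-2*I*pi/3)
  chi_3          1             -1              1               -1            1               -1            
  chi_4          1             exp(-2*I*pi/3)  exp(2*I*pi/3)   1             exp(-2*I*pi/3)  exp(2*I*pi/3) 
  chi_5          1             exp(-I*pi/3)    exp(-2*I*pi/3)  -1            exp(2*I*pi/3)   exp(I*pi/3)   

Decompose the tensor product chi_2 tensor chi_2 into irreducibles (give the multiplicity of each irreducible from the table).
chi_2 tensor chi_2 = chi_4 (all other irreducibles have multiplicity 0).

Derivation: The character of a tensor product is the pointwise product (chi_2 * chi_2)(C) = chi_2(C) * chi_2(C):
  {0}: (1)*(1), {1}: (exp(2*I*pi/3))*(exp(2*I*pi/3)), {2}: (exp(-2*I*pi/3))*(exp(-2*I*pi/3)), {3}: (1)*(1), {4}: (exp(2*I*pi/3))*(exp(2*I*pi/3)), {5}: (exp(-2*I*pi/3))*(exp(-2*I*pi/3))
so (chi_2 * chi_2) takes values
  {0} -> 1, {1} -> exp(-2*I*pi/3), {2} -> exp(2*I*pi/3), {3} -> 1, {4} -> exp(-2*I*pi/3), {5} -> exp(2*I*pi/3).
Now take the inner product of this character with each irreducible chi from the table, <chi_2*chi_2, chi> = (1/6) sum_C |C| (chi_2*chi_2)(C) conj(chi(C)):
  <chi_2*chi_2, chi_0> = (1/6)[1*(1)*conj(1) + 1*(exp(-2*I*pi/3))*conj(1) + 1*(exp(2*I*pi/3))*conj(1) + 1*(1)*conj(1) + 1*(exp(-2*I*pi/3))*conj(1) + 1*(exp(2*I*pi/3))*conj(1)]
      = (1/6)[(1) + (exp(-2*I*pi/3)) + (exp(2*I*pi/3)) + (1) + (exp(-2*I*pi/3)) + (exp(2*I*pi/3))] = 0/6 = 0
  <chi_2*chi_2, chi_1> = (1/6)[1*(1)*conj(1) + 1*(exp(-2*I*pi/3))*conj(exp(I*pi/3)) + 1*(exp(2*I*pi/3))*conj(exp(2*I*pi/3)) + 1*(1)*conj(-1) + 1*(exp(-2*I*pi/3))*conj(exp(-2*I*pi/3)) + 1*(exp(2*I*pi/3))*conj(exp(-I*pi/3))]
      = (1/6)[(1) + (-1) + (1) + (-1) + (1) + (-1)] = 0/6 = 0
  <chi_2*chi_2, chi_2> = (1/6)[1*(1)*conj(1) + 1*(exp(-2*I*pi/3))*conj(exp(2*I*pi/3)) + 1*(exp(2*I*pi/3))*conj(exp(-2*I*pi/3)) + 1*(1)*conj(1) + 1*(exp(-2*I*pi/3))*conj(exp(2*I*pi/3)) + 1*(exp(2*I*pi/3))*conj(exp(-2*I*pi/3))]
      = (1/6)[(1) + (exp(2*I*pi/3)) + (exp(-2*I*pi/3)) + (1) + (exp(2*I*pi/3)) + (exp(-2*I*pi/3))] = 0/6 = 0
  <chi_2*chi_2, chi_3> = (1/6)[1*(1)*conj(1) + 1*(exp(-2*I*pi/3))*conj(-1) + 1*(exp(2*I*pi/3))*conj(1) + 1*(1)*conj(-1) + 1*(exp(-2*I*pi/3))*conj(1) + 1*(exp(2*I*pi/3))*conj(-1)]
      = (1/6)[(1) + (-exp(-2*I*pi/3)) + (exp(2*I*pi/3)) + (-1) + (exp(-2*I*pi/3)) + (-exp(2*I*pi/3))] = 0/6 = 0
  <chi_2*chi_2, chi_4> = (1/6)[1*(1)*conj(1) + 1*(exp(-2*I*pi/3))*conj(exp(-2*I*pi/3)) + 1*(exp(2*I*pi/3))*conj(exp(2*I*pi/3)) + 1*(1)*conj(1) + 1*(exp(-2*I*pi/3))*conj(exp(-2*I*pi/3)) + 1*(exp(2*I*pi/3))*conj(exp(2*I*pi/3))]
      = (1/6)[(1) + (1) + (1) + (1) + (1) + (1)] = 6/6 = 1
  <chi_2*chi_2, chi_5> = (1/6)[1*(1)*conj(1) + 1*(exp(-2*I*pi/3))*conj(exp(-I*pi/3)) + 1*(exp(2*I*pi/3))*conj(exp(-2*I*pi/3)) + 1*(1)*conj(-1) + 1*(exp(-2*I*pi/3))*conj(exp(2*I*pi/3)) + 1*(exp(2*I*pi/3))*conj(exp(I*pi/3))]
      = (1/6)[(1) + (exp(-I*pi/3)) + (exp(-2*I*pi/3)) + (-1) + (exp(2*I*pi/3)) + (exp(I*pi/3))] = 0/6 = 0
(Exp terms are combined using exp(i*s)*conj(exp(i*t)) = exp(i*(s-t)), and sums of them are collapsed using the identity that for every m > 1 the m distinct m-th roots of unity sum to 0, e.g. 1 + exp(2*I*pi/3) + exp(-2*I*pi/3) = 0.)
Hence the multiplicities are chi_4: 1. Dimension check: dim(chi_2)*dim(chi_2) = 1*1 = 1 and sum (mult * dim) = 1*1 = 1.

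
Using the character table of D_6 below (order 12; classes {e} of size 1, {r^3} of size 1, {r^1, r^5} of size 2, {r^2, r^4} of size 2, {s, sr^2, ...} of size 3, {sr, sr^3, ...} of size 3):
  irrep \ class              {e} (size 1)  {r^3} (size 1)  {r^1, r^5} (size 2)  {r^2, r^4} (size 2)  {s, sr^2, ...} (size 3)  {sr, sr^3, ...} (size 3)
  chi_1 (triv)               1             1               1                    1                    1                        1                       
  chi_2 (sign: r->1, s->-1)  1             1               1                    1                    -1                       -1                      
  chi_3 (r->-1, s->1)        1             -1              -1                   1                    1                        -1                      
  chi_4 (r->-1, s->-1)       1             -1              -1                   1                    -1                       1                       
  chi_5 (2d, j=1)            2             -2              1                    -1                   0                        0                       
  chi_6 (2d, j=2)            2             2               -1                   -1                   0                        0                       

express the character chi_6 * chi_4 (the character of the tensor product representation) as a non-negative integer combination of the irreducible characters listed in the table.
chi_6 tensor chi_4 = chi_5 (all other irreducibles have multiplicity 0).

Justification: The character of a tensor product is the pointwise product (chi_6 * chi_4)(C) = chi_6(C) * chi_4(C):
  {e}: (2)*(1), {r^3}: (2)*(-1), {r^1, r^5}: (-1)*(-1), {r^2, r^4}: (-1)*(1), {s, sr^2, ...}: (0)*(-1), {sr, sr^3, ...}: (0)*(1)
so (chi_6 * chi_4) takes values
  {e} -> 2, {r^3} -> -2, {r^1, r^5} -> 1, {r^2, r^4} -> -1, {s, sr^2, ...} -> 0, {sr, sr^3, ...} -> 0.
Now take the inner product of this character with each irreducible chi from the table, <chi_6*chi_4, chi> = (1/12) sum_C |C| (chi_6*chi_4)(C) conj(chi(C)):
  <chi_6*chi_4, chi_1> = (1/12)[1*(2)*conj(1) + 1*(-2)*conj(1) + 2*(1)*conj(1) + 2*(-1)*conj(1) + 3*(0)*conj(1) + 3*(0)*conj(1)]
      = (1/12)[(2) + (-2) + (2) + (-2) + (0) + (0)] = 0/12 = 0
  <chi_6*chi_4, chi_2> = (1/12)[1*(2)*conj(1) + 1*(-2)*conj(1) + 2*(1)*conj(1) + 2*(-1)*conj(1) + 3*(0)*conj(-1) + 3*(0)*conj(-1)]
      = (1/12)[(2) + (-2) + (2) + (-2) + (0) + (0)] = 0/12 = 0
  <chi_6*chi_4, chi_3> = (1/12)[1*(2)*conj(1) + 1*(-2)*conj(-1) + 2*(1)*conj(-1) + 2*(-1)*conj(1) + 3*(0)*conj(1) + 3*(0)*conj(-1)]
      = (1/12)[(2) + (2) + (-2) + (-2) + (0) + (0)] = 0/12 = 0
  <chi_6*chi_4, chi_4> = (1/12)[1*(2)*conj(1) + 1*(-2)*conj(-1) + 2*(1)*conj(-1) + 2*(-1)*conj(1) + 3*(0)*conj(-1) + 3*(0)*conj(1)]
      = (1/12)[(2) + (2) + (-2) + (-2) + (0) + (0)] = 0/12 = 0
  <chi_6*chi_4, chi_5> = (1/12)[1*(2)*conj(2) + 1*(-2)*conj(-2) + 2*(1)*conj(1) + 2*(-1)*conj(-1) + 3*(0)*conj(0) + 3*(0)*conj(0)]
      = (1/12)[(4) + (4) + (2) + (2) + (0) + (0)] = 12/12 = 1
  <chi_6*chi_4, chi_6> = (1/12)[1*(2)*conj(2) + 1*(-2)*conj(2) + 2*(1)*conj(-1) + 2*(-1)*conj(-1) + 3*(0)*conj(0) + 3*(0)*conj(0)]
      = (1/12)[(4) + (-4) + (-2) + (2) + (0) + (0)] = 0/12 = 0
Hence the multiplicities are chi_5: 1. Dimension check: dim(chi_6)*dim(chi_4) = 2*1 = 2 and sum (mult * dim) = 1*2 = 2.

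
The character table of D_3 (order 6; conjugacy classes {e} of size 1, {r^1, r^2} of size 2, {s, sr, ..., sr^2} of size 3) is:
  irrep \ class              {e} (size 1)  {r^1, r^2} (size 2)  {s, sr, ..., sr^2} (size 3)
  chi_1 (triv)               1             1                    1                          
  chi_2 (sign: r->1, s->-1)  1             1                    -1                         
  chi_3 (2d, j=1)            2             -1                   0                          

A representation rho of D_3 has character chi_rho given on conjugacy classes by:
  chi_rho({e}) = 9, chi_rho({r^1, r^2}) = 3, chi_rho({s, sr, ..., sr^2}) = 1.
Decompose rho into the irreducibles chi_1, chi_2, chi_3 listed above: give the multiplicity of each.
Multiplicities: chi_1: 3, chi_2: 2, chi_3: 2.

Explanation: Use <chi_rho, chi> = (1/|G|) sum_C |C| * chi_rho(C) * conj(chi(C)) with |G| = 6 for each irreducible chi in the table:
  <chi_rho, chi_1> = (1/6)[1*(9)*conj(1) + 2*(3)*conj(1) + 3*(1)*conj(1)]
      = (1/6)[(9) + (6) + (3)] = 18/6 = 3
  <chi_rho, chi_2> = (1/6)[1*(9)*conj(1) + 2*(3)*conj(1) + 3*(1)*conj(-1)]
      = (1/6)[(9) + (6) + (-3)] = 12/6 = 2
  <chi_rho, chi_3> = (1/6)[1*(9)*conj(2) + 2*(3)*conj(-1) + 3*(1)*conj(0)]
      = (1/6)[(18) + (-6) + (0)] = 12/6 = 2
Dimension check: dim(rho) = sum (mult * dim) = 3*1 + 2*1 + 2*2 = 9 = chi_rho(e) = 9.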